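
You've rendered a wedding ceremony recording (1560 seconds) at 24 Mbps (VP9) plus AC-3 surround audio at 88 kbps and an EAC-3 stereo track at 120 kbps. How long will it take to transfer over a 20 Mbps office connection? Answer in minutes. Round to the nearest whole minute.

Audio total: 88 + 120 = 208 kbps = 0.208 Mbps.
Total bitrate: 24.208 Mbps.
File: 24.208 Mbps × 1560 s = 37764.5 Mb.
At 20 Mbps: 37764.5 / 20 = 1888.2 s ≈ 31.5 minutes.

31 minutes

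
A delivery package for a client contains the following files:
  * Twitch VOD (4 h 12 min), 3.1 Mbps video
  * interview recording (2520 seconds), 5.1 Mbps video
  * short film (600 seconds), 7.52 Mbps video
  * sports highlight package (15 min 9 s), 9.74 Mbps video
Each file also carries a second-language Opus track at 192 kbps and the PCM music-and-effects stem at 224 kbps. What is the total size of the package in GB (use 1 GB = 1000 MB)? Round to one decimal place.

10.1 GB

Audio total: 192 + 224 = 416 kbps = 0.416 Mbps.
Twitch VOD: 3.516 Mbps × 15120 s = 53161.9 Mb
interview recording: 5.516 Mbps × 2520 s = 13900.3 Mb
short film: 7.936 Mbps × 600 s = 4761.6 Mb
sports highlight package: 10.156 Mbps × 909 s = 9231.8 Mb
Total: 81055.6 Mb = 10132.0 MB.
= 10.13 GB.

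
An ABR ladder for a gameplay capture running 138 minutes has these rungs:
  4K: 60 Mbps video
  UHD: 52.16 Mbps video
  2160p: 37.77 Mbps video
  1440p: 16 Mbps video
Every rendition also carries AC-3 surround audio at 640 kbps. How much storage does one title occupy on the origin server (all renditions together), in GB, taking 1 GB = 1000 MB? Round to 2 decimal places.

174.39 GB

138 min = 8280 s
Audio: 640 kbps = 0.640 Mbps.
Sum of rendition bitrates: (60+0.640) + (52.16+0.640) + (37.77+0.640) + (16+0.640) = 168.490 Mbps.
× 8280 s = 1,395,097 Mb = 174,387 MB = 174.4 GB.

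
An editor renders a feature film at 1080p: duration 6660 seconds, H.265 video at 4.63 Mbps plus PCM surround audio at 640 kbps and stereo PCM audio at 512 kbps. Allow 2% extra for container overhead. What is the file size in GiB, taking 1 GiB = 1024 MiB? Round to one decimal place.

Audio total: 640 + 512 = 1152 kbps = 1.152 Mbps.
Total bitrate: 4.63 + 1.152 = 5.782 Mbps.
Stream data: 5.782 Mbps × 6660 s = 38508.1 Mb.
With 2% container overhead: ×1.02.
39,278 Mb = 4,909,785,300 bytes ÷ 1,073,741,824 = 4.573 GiB.

4.6 GiB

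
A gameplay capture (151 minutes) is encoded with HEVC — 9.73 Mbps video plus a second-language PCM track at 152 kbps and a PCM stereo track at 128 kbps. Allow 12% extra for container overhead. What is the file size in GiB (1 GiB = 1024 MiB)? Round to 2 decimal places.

151 min = 9060 s
Audio total: 152 + 128 = 280 kbps = 0.280 Mbps.
Total bitrate: 9.73 + 0.280 = 10.010 Mbps.
Stream data: 10.010 Mbps × 9060 s = 90690.6 Mb.
With 12% container overhead: ×1.12.
101,573 Mb = 12,696,684,000 bytes ÷ 1,073,741,824 = 11.82 GiB.

11.82 GiB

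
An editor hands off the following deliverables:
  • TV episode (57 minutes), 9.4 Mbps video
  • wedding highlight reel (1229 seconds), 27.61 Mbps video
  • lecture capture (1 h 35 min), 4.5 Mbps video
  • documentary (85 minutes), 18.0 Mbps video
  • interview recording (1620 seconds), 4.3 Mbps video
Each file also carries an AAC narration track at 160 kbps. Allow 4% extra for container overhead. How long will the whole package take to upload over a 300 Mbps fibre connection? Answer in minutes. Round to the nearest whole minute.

11 minutes

Audio: 160 kbps = 0.160 Mbps.
TV episode: 9.560 Mbps × 3420 s × 1.04 = 34003.0 Mb
wedding highlight reel: 27.770 Mbps × 1229 s × 1.04 = 35494.5 Mb
lecture capture: 4.660 Mbps × 5700 s × 1.04 = 27624.5 Mb
documentary: 18.160 Mbps × 5100 s × 1.04 = 96320.6 Mb
interview recording: 4.460 Mbps × 1620 s × 1.04 = 7514.2 Mb
Total: 200956.8 Mb = 25119.6 MB.
At 300 Mbps: 200956.8 / 300 = 670 s ≈ 11.2 minutes.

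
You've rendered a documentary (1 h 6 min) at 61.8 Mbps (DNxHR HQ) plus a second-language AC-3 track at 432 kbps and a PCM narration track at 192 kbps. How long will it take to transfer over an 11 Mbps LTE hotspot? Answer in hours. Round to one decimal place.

1 h 6 min = 66 min = 3960 s
Audio total: 432 + 192 = 624 kbps = 0.624 Mbps.
Total bitrate: 62.424 Mbps.
File: 62.424 Mbps × 3960 s = 247199.0 Mb.
At 11 Mbps: 247199.0 / 11 = 22472.6 s ≈ 6.24 hours.

6.2 hours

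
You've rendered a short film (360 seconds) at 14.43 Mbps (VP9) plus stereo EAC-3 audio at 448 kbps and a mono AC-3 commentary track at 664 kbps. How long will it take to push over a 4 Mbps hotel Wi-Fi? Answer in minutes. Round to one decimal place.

Audio total: 448 + 664 = 1112 kbps = 1.112 Mbps.
Total bitrate: 15.542 Mbps.
File: 15.542 Mbps × 360 s = 5595.1 Mb.
At 4 Mbps: 5595.1 / 4 = 1398.8 s ≈ 23.3 minutes.

23.3 minutes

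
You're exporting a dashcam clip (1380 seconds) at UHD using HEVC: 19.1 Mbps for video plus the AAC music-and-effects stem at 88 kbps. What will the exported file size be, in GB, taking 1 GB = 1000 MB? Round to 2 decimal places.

3.31 GB

Audio: 88 kbps = 0.088 Mbps.
Total bitrate: 19.1 + 0.088 = 19.188 Mbps.
Stream data: 19.188 Mbps × 1380 s = 26479.4 Mb.
26,479 Mb ÷ 8 = 3,310 MB → 3.310 GB.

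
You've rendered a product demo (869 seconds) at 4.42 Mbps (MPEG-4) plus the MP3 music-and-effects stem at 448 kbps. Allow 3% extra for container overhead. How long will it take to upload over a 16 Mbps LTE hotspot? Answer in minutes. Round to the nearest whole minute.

5 minutes

Audio: 448 kbps = 0.448 Mbps.
Total bitrate: 4.868 Mbps.
File: 4.868 Mbps × 869 s = 4230.3 Mb.
With 3% container overhead: ×1.03. → 4357.2 Mb.
At 16 Mbps: 4357.2 / 16 = 272.3 s ≈ 4.54 minutes.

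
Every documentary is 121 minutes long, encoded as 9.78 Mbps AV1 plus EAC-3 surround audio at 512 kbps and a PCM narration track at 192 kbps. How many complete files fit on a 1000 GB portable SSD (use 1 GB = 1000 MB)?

105

121 min = 7260 s
Audio total: 512 + 192 = 704 kbps = 0.704 Mbps.
Total bitrate: 10.484 Mbps.
Per item: 10.484 Mbps × 7260 s = 76,114 Mb = 9,514 MB.
Capacity: 1000 GB = 8,000,000 Mb; 105.11 items → 105 complete.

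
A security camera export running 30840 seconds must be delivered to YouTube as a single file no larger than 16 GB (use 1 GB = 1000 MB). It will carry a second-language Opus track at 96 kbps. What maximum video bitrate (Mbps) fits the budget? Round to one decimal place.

Budget: 16 GB = 128000.0 Mb.
Total bitrate budget: 128000.0 Mb / 30840 s = 4.150 Mbps.
Audio: 96 kbps = 0.096 Mbps.
Video: 4.150 − 0.096 = 4.054 Mbps.

4.1 Mbps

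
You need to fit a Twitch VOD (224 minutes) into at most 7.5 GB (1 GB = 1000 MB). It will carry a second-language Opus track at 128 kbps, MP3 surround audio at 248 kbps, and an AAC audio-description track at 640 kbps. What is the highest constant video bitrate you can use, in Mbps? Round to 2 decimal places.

3.45 Mbps

Budget: 7.5 GB = 60000.0 Mb.
224 min = 13440 s
Total bitrate budget: 60000.0 Mb / 13440 s = 4.464 Mbps.
Audio total: 128 + 248 + 640 = 1016 kbps = 1.016 Mbps.
Video: 4.464 − 1.016 = 3.448 Mbps.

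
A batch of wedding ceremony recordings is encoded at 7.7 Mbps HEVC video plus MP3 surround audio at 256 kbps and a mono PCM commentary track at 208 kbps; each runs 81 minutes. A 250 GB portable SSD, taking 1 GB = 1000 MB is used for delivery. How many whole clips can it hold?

81 min = 4860 s
Audio total: 256 + 208 = 464 kbps = 0.464 Mbps.
Total bitrate: 8.164 Mbps.
Per item: 8.164 Mbps × 4860 s = 39,677 Mb = 4,960 MB.
Capacity: 250 GB = 2,000,000 Mb; 50.41 items → 50 complete.

50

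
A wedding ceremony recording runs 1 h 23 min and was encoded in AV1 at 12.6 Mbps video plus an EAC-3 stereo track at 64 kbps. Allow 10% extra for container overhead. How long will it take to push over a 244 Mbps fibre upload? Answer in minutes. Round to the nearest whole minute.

1 h 23 min = 83 min = 4980 s
Audio: 64 kbps = 0.064 Mbps.
Total bitrate: 12.664 Mbps.
File: 12.664 Mbps × 4980 s = 63066.7 Mb.
With 10% container overhead: ×1.10. → 69373.4 Mb.
At 244 Mbps: 69373.4 / 244 = 284.3 s ≈ 4.74 minutes.

5 minutes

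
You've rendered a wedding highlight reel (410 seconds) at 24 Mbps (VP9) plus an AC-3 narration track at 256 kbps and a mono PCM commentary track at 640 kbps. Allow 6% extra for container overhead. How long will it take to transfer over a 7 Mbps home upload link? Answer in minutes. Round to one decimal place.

Audio total: 256 + 640 = 896 kbps = 0.896 Mbps.
Total bitrate: 24.896 Mbps.
File: 24.896 Mbps × 410 s = 10207.4 Mb.
With 6% container overhead: ×1.06. → 10819.8 Mb.
At 7 Mbps: 10819.8 / 7 = 1545.7 s ≈ 25.8 minutes.

25.8 minutes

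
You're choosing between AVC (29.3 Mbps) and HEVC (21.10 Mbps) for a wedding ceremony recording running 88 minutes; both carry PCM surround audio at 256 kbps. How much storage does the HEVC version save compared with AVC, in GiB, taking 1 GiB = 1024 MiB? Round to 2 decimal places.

5.04 GiB

88 min = 5280 s
Audio: 256 kbps = 0.256 Mbps.
AVC: 29.556 Mbps × 5280 s = 156055.7 Mb = 18.167 GiB.
HEVC: 21.356 Mbps × 5280 s = 112759.7 Mb = 13.127 GiB.
Saving: 18.167 − 13.127 = 5.040 GiB.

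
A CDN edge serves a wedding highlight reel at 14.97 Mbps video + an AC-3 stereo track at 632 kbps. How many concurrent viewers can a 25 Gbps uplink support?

1602

Audio: 632 kbps = 0.632 Mbps.
Per-viewer media rate: 15.602 Mbps.
25 Gbps = 25,000 Mbps; 25,000 / 15.602 = 1602.36 → 1602 viewers.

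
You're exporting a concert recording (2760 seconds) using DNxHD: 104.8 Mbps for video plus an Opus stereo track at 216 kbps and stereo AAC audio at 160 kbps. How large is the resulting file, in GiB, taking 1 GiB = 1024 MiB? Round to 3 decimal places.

33.794 GiB

Audio total: 216 + 160 = 376 kbps = 0.376 Mbps.
Total bitrate: 104.8 + 0.376 = 105.176 Mbps.
Stream data: 105.176 Mbps × 2760 s = 290285.8 Mb.
290,286 Mb = 36,285,720,000 bytes ÷ 1,073,741,824 = 33.79 GiB.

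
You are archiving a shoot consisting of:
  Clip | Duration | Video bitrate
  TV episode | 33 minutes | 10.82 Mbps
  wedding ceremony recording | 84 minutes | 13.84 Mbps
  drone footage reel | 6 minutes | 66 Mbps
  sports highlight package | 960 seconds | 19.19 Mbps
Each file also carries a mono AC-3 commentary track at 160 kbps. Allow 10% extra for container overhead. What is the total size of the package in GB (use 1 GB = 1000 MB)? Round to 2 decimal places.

Audio: 160 kbps = 0.160 Mbps.
TV episode: 10.980 Mbps × 1980 s × 1.10 = 23914.4 Mb
wedding ceremony recording: 14.000 Mbps × 5040 s × 1.10 = 77616.0 Mb
drone footage reel: 66.160 Mbps × 360 s × 1.10 = 26199.4 Mb
sports highlight package: 19.350 Mbps × 960 s × 1.10 = 20433.6 Mb
Total: 148163.4 Mb = 18520.4 MB.
= 18.52 GB.

18.52 GB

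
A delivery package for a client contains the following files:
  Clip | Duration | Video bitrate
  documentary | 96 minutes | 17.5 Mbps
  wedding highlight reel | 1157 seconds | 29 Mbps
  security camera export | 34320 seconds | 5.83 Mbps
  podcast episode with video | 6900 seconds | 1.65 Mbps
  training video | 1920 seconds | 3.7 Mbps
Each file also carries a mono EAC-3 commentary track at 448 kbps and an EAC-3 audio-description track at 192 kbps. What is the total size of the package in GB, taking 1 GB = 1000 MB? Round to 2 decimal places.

Audio total: 448 + 192 = 640 kbps = 0.640 Mbps.
documentary: 18.140 Mbps × 5760 s = 104486.4 Mb
wedding highlight reel: 29.640 Mbps × 1157 s = 34293.5 Mb
security camera export: 6.470 Mbps × 34320 s = 222050.4 Mb
podcast episode with video: 2.290 Mbps × 6900 s = 15801.0 Mb
training video: 4.340 Mbps × 1920 s = 8332.8 Mb
Total: 384964.1 Mb = 48120.5 MB.
= 48.12 GB.

48.12 GB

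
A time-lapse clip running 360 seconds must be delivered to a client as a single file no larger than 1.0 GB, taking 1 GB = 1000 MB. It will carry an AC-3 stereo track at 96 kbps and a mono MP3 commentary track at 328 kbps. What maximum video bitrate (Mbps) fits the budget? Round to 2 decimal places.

21.80 Mbps

Budget: 1.0 GB = 8000.0 Mb.
Total bitrate budget: 8000.0 Mb / 360 s = 22.222 Mbps.
Audio total: 96 + 328 = 424 kbps = 0.424 Mbps.
Video: 22.222 − 0.424 = 21.798 Mbps.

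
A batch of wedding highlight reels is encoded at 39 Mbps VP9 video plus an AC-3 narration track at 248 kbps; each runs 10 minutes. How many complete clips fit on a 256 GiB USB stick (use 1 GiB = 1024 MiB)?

93

10 min = 600 s
Audio: 248 kbps = 0.248 Mbps.
Total bitrate: 39.248 Mbps.
Per item: 39.248 Mbps × 600 s = 23,549 Mb = 2,944 MB.
Capacity: 256 GiB = 2,199,023 Mb; 93.38 items → 93 complete.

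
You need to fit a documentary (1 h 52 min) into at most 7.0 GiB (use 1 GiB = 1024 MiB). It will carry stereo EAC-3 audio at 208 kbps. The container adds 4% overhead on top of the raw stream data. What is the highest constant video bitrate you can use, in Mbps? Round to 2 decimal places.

8.40 Mbps

Budget: 7.0 GiB = 60129.5 Mb.
Stream payload after overhead: 60129.5 / 1.04 = 57816.9 Mb.
1 h 52 min = 112 min = 6720 s
Total bitrate budget: 57816.9 Mb / 6720 s = 8.604 Mbps.
Audio: 208 kbps = 0.208 Mbps.
Video: 8.604 − 0.208 = 8.396 Mbps.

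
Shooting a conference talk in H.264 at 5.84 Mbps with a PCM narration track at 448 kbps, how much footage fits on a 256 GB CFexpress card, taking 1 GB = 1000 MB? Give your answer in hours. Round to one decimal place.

90.5 hours

Audio: 448 kbps = 0.448 Mbps.
Total bitrate: 5.84 + 0.448 = 6.288 Mbps.
Capacity: 256 GB = 2,048,000 Mb.
Recording time: 2,048,000 / 6.288 = 325,700 s ≈ 90.5 hours.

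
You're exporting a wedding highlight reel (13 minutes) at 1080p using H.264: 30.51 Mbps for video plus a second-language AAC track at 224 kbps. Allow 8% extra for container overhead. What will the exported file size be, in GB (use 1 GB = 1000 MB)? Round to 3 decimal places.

3.236 GB

13 min = 780 s
Audio: 224 kbps = 0.224 Mbps.
Total bitrate: 30.51 + 0.224 = 30.734 Mbps.
Stream data: 30.734 Mbps × 780 s = 23972.5 Mb.
With 8% container overhead: ×1.08.
25,890 Mb ÷ 8 = 3,236 MB → 3.236 GB.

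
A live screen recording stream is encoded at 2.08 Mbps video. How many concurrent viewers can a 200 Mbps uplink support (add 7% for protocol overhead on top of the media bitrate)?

89

On the wire with 7% overhead: 2.226 Mbps.
200 Mbps = 200.0 Mbps; 200.0 / 2.226 = 89.86 → 89 viewers.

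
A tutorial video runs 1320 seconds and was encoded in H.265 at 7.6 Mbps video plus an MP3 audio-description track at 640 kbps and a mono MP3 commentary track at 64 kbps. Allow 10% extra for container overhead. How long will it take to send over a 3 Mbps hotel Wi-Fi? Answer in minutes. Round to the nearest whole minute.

67 minutes

Audio total: 640 + 64 = 704 kbps = 0.704 Mbps.
Total bitrate: 8.304 Mbps.
File: 8.304 Mbps × 1320 s = 10961.3 Mb.
With 10% container overhead: ×1.10. → 12057.4 Mb.
At 3 Mbps: 12057.4 / 3 = 4019.1 s ≈ 67 minutes.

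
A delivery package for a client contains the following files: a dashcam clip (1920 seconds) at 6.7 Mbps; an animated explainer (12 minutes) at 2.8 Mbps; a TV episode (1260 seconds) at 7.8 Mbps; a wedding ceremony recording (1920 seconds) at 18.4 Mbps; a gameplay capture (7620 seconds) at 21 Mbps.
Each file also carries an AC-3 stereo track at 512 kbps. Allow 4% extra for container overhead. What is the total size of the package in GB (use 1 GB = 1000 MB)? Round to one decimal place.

Audio: 512 kbps = 0.512 Mbps.
dashcam clip: 7.212 Mbps × 1920 s × 1.04 = 14400.9 Mb
animated explainer: 3.312 Mbps × 720 s × 1.04 = 2480.0 Mb
TV episode: 8.312 Mbps × 1260 s × 1.04 = 10892.0 Mb
wedding ceremony recording: 18.912 Mbps × 1920 s × 1.04 = 37763.5 Mb
gameplay capture: 21.512 Mbps × 7620 s × 1.04 = 170478.3 Mb
Total: 236014.8 Mb = 29501.8 MB.
= 29.50 GB.

29.5 GB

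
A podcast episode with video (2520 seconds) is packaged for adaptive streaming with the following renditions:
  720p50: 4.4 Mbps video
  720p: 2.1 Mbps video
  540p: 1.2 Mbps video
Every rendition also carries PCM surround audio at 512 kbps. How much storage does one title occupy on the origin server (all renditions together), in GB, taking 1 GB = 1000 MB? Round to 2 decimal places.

2.91 GB

Audio: 512 kbps = 0.512 Mbps.
Sum of rendition bitrates: (4.4+0.512) + (2.1+0.512) + (1.2+0.512) = 9.236 Mbps.
× 2520 s = 23,275 Mb = 2,909 MB = 2.909 GB.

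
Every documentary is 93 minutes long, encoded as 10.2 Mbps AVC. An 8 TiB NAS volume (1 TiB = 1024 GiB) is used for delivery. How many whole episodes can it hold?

93 min = 5580 s
Per item: 10.200 Mbps × 5580 s = 56,916 Mb = 7,114 MB.
Capacity: 8 TiB = 70,368,744 Mb; 1236.36 items → 1236 complete.

1236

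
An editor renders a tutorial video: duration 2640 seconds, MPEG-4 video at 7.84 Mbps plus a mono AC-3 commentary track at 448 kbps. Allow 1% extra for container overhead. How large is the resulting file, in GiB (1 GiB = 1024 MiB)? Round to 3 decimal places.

2.573 GiB

Audio: 448 kbps = 0.448 Mbps.
Total bitrate: 7.84 + 0.448 = 8.288 Mbps.
Stream data: 8.288 Mbps × 2640 s = 21880.3 Mb.
With 1% container overhead: ×1.01.
22,099 Mb = 2,762,390,400 bytes ÷ 1,073,741,824 = 2.573 GiB.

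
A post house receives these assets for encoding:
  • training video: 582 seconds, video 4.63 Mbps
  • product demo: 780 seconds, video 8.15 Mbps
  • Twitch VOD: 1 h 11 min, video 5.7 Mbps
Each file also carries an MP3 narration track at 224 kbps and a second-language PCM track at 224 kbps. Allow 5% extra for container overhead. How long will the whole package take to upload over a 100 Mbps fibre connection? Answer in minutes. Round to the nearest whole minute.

6 minutes

Audio total: 224 + 224 = 448 kbps = 0.448 Mbps.
training video: 5.078 Mbps × 582 s × 1.05 = 3103.2 Mb
product demo: 8.598 Mbps × 780 s × 1.05 = 7041.8 Mb
Twitch VOD: 6.148 Mbps × 4260 s × 1.05 = 27500.0 Mb
Total: 37644.9 Mb = 4705.6 MB.
At 100 Mbps: 37644.9 / 100 = 376 s ≈ 6.27 minutes.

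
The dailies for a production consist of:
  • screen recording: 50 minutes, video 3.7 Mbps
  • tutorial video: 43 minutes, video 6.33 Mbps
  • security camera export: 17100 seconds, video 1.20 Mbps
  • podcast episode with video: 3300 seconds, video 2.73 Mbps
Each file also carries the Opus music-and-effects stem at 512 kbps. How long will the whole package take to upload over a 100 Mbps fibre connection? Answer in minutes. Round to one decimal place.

Audio: 512 kbps = 0.512 Mbps.
screen recording: 4.212 Mbps × 3000 s = 12636.0 Mb
tutorial video: 6.842 Mbps × 2580 s = 17652.4 Mb
security camera export: 1.712 Mbps × 17100 s = 29275.2 Mb
podcast episode with video: 3.242 Mbps × 3300 s = 10698.6 Mb
Total: 70262.2 Mb = 8782.8 MB.
At 100 Mbps: 70262.2 / 100 = 703 s ≈ 11.7 minutes.

11.7 minutes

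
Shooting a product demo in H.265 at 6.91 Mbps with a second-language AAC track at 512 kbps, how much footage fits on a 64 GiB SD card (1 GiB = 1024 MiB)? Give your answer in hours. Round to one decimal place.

Audio: 512 kbps = 0.512 Mbps.
Total bitrate: 6.91 + 0.512 = 7.422 Mbps.
Capacity: 64 GiB = 549,756 Mb.
Recording time: 549,756 / 7.422 = 74,071 s ≈ 20.6 hours.

20.6 hours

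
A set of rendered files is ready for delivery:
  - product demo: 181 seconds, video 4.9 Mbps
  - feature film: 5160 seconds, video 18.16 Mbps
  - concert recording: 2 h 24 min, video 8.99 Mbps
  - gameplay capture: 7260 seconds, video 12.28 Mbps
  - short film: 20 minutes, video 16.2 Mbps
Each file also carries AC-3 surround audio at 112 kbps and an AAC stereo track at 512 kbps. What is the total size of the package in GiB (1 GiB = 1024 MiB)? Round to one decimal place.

34.3 GiB

Audio total: 112 + 512 = 624 kbps = 0.624 Mbps.
product demo: 5.524 Mbps × 181 s = 999.8 Mb
feature film: 18.784 Mbps × 5160 s = 96925.4 Mb
concert recording: 9.614 Mbps × 8640 s = 83065.0 Mb
gameplay capture: 12.904 Mbps × 7260 s = 93683.0 Mb
short film: 16.824 Mbps × 1200 s = 20188.8 Mb
Total: 294862.1 Mb = 36857.8 MB.
= 34.33 GiB.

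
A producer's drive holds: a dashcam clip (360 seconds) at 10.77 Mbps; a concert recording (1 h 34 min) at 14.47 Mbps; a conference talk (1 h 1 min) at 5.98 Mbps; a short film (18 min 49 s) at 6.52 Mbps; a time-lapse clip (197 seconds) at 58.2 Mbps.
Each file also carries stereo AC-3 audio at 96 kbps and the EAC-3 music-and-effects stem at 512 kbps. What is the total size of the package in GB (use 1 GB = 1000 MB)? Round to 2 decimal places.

16.61 GB

Audio total: 96 + 512 = 608 kbps = 0.608 Mbps.
dashcam clip: 11.378 Mbps × 360 s = 4096.1 Mb
concert recording: 15.078 Mbps × 5640 s = 85039.9 Mb
conference talk: 6.588 Mbps × 3660 s = 24112.1 Mb
short film: 7.128 Mbps × 1129 s = 8047.5 Mb
time-lapse clip: 58.808 Mbps × 197 s = 11585.2 Mb
Total: 132880.8 Mb = 16610.1 MB.
= 16.61 GB.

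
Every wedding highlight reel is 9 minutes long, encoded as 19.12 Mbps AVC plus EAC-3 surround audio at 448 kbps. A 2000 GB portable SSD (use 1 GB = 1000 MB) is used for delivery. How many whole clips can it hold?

9 min = 540 s
Audio: 448 kbps = 0.448 Mbps.
Total bitrate: 19.568 Mbps.
Per item: 19.568 Mbps × 540 s = 10,567 Mb = 1,321 MB.
Capacity: 2000 GB = 16,000,000 Mb; 1514.19 items → 1514 complete.

1514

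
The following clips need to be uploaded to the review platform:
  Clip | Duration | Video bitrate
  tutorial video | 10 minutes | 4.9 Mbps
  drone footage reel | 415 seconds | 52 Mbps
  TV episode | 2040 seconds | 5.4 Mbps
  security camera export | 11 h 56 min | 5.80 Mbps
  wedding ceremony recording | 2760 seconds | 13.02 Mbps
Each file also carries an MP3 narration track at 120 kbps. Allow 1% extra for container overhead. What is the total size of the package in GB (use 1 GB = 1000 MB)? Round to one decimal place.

41.2 GB

Audio: 120 kbps = 0.120 Mbps.
tutorial video: 5.020 Mbps × 600 s × 1.01 = 3042.1 Mb
drone footage reel: 52.120 Mbps × 415 s × 1.01 = 21846.1 Mb
TV episode: 5.520 Mbps × 2040 s × 1.01 = 11373.4 Mb
security camera export: 5.920 Mbps × 42960 s × 1.01 = 256866.4 Mb
wedding ceremony recording: 13.140 Mbps × 2760 s × 1.01 = 36629.1 Mb
Total: 329757.1 Mb = 41219.6 MB.
= 41.22 GB.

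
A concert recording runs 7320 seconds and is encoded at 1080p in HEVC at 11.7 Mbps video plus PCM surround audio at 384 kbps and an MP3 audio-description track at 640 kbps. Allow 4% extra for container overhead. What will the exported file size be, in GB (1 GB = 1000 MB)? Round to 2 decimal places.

Audio total: 384 + 640 = 1024 kbps = 1.024 Mbps.
Total bitrate: 11.7 + 1.024 = 12.724 Mbps.
Stream data: 12.724 Mbps × 7320 s = 93139.7 Mb.
With 4% container overhead: ×1.04.
96,865 Mb ÷ 8 = 12,108 MB → 12.11 GB.

12.11 GB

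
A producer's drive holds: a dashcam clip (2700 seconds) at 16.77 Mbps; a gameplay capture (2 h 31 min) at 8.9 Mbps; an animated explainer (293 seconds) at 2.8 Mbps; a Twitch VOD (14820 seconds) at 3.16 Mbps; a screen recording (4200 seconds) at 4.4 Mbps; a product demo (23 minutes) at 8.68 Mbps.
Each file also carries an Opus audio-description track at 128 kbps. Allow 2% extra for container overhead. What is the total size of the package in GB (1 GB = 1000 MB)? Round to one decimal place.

26.5 GB

Audio: 128 kbps = 0.128 Mbps.
dashcam clip: 16.898 Mbps × 2700 s × 1.02 = 46537.1 Mb
gameplay capture: 9.028 Mbps × 9060 s × 1.02 = 83429.6 Mb
animated explainer: 2.928 Mbps × 293 s × 1.02 = 875.1 Mb
Twitch VOD: 3.288 Mbps × 14820 s × 1.02 = 49702.7 Mb
screen recording: 4.528 Mbps × 4200 s × 1.02 = 19398.0 Mb
product demo: 8.808 Mbps × 1380 s × 1.02 = 12398.1 Mb
Total: 212340.5 Mb = 26542.6 MB.
= 26.54 GB.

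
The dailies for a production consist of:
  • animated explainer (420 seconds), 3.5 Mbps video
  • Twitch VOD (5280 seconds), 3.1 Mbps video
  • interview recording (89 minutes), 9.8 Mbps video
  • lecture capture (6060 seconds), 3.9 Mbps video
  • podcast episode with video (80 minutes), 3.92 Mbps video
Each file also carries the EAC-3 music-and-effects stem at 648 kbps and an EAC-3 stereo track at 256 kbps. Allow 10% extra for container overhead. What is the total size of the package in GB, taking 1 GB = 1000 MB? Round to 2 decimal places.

Audio total: 648 + 256 = 904 kbps = 0.904 Mbps.
animated explainer: 4.404 Mbps × 420 s × 1.10 = 2034.6 Mb
Twitch VOD: 4.004 Mbps × 5280 s × 1.10 = 23255.2 Mb
interview recording: 10.704 Mbps × 5340 s × 1.10 = 62875.3 Mb
lecture capture: 4.804 Mbps × 6060 s × 1.10 = 32023.5 Mb
podcast episode with video: 4.824 Mbps × 4800 s × 1.10 = 25470.7 Mb
Total: 145659.4 Mb = 18207.4 MB.
= 18.21 GB.

18.21 GB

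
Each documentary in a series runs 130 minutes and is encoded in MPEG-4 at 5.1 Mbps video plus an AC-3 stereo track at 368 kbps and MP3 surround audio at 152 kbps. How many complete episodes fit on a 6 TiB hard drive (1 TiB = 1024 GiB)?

1203

130 min = 7800 s
Audio total: 368 + 152 = 520 kbps = 0.520 Mbps.
Total bitrate: 5.620 Mbps.
Per item: 5.620 Mbps × 7800 s = 43,836 Mb = 5,480 MB.
Capacity: 6 TiB = 52,776,558 Mb; 1203.95 items → 1203 complete.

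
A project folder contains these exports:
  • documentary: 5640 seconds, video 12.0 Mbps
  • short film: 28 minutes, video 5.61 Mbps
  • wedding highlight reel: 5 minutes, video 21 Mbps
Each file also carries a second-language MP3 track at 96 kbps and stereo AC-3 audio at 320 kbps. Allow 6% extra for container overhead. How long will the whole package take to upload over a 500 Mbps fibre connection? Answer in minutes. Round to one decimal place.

Audio total: 96 + 320 = 416 kbps = 0.416 Mbps.
documentary: 12.416 Mbps × 5640 s × 1.06 = 74227.8 Mb
short film: 6.026 Mbps × 1680 s × 1.06 = 10731.1 Mb
wedding highlight reel: 21.416 Mbps × 300 s × 1.06 = 6810.3 Mb
Total: 91769.2 Mb = 11471.2 MB.
At 500 Mbps: 91769.2 / 500 = 184 s ≈ 3.06 minutes.

3.1 minutes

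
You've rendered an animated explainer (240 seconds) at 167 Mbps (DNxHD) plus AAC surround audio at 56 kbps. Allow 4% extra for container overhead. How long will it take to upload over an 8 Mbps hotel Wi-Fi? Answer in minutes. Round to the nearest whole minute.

87 minutes

Audio: 56 kbps = 0.056 Mbps.
Total bitrate: 167.056 Mbps.
File: 167.056 Mbps × 240 s = 40093.4 Mb.
With 4% container overhead: ×1.04. → 41697.2 Mb.
At 8 Mbps: 41697.2 / 8 = 5212.1 s ≈ 86.9 minutes.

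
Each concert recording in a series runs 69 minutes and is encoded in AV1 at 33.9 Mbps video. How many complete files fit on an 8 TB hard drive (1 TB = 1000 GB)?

456

69 min = 4140 s
Per item: 33.900 Mbps × 4140 s = 140,346 Mb = 17,543 MB.
Capacity: 8 TB = 64,000,000 Mb; 456.02 items → 456 complete.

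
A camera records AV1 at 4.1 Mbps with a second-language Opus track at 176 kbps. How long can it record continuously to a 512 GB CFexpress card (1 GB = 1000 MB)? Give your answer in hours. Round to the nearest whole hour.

Audio: 176 kbps = 0.176 Mbps.
Total bitrate: 4.1 + 0.176 = 4.276 Mbps.
Capacity: 512 GB = 4,096,000 Mb.
Recording time: 4,096,000 / 4.276 = 957,905 s ≈ 266 hours.

266 hours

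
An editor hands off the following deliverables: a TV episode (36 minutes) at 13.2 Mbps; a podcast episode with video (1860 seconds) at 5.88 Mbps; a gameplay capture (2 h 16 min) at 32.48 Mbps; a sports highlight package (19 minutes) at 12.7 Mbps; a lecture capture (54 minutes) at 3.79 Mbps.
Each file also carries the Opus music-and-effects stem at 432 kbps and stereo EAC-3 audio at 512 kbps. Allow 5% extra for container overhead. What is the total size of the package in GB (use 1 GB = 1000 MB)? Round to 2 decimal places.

45.53 GB

Audio total: 432 + 512 = 944 kbps = 0.944 Mbps.
TV episode: 14.144 Mbps × 2160 s × 1.05 = 32078.6 Mb
podcast episode with video: 6.824 Mbps × 1860 s × 1.05 = 13327.3 Mb
gameplay capture: 33.424 Mbps × 8160 s × 1.05 = 286376.8 Mb
sports highlight package: 13.644 Mbps × 1140 s × 1.05 = 16331.9 Mb
lecture capture: 4.734 Mbps × 3240 s × 1.05 = 16105.1 Mb
Total: 364219.6 Mb = 45527.5 MB.
= 45.53 GB.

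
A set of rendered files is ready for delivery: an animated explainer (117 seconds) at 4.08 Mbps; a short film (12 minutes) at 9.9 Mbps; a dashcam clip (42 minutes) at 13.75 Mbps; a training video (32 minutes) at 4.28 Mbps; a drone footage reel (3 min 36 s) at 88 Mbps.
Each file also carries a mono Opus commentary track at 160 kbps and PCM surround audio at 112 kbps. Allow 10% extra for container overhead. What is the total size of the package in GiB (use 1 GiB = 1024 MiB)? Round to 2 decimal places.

9.09 GiB

Audio total: 160 + 112 = 272 kbps = 0.272 Mbps.
animated explainer: 4.352 Mbps × 117 s × 1.10 = 560.1 Mb
short film: 10.172 Mbps × 720 s × 1.10 = 8056.2 Mb
dashcam clip: 14.022 Mbps × 2520 s × 1.10 = 38869.0 Mb
training video: 4.552 Mbps × 1920 s × 1.10 = 9613.8 Mb
drone footage reel: 88.272 Mbps × 216 s × 1.10 = 20973.4 Mb
Total: 78072.6 Mb = 9759.1 MB.
= 9.089 GiB.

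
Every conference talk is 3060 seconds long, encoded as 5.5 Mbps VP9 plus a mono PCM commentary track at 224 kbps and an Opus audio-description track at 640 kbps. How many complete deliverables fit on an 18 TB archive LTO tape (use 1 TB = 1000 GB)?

7394

Audio total: 224 + 640 = 864 kbps = 0.864 Mbps.
Total bitrate: 6.364 Mbps.
Per item: 6.364 Mbps × 3060 s = 19,474 Mb = 2,434 MB.
Capacity: 18 TB = 144,000,000 Mb; 7394.54 items → 7394 complete.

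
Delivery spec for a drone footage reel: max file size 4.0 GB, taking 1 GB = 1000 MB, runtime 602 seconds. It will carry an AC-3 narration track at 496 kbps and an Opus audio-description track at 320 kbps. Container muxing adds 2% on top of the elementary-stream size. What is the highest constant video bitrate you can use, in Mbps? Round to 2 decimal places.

Budget: 4.0 GB = 32000.0 Mb.
Stream payload after overhead: 32000.0 / 1.02 = 31372.5 Mb.
Total bitrate budget: 31372.5 Mb / 602 s = 52.114 Mbps.
Audio total: 496 + 320 = 816 kbps = 0.816 Mbps.
Video: 52.114 − 0.816 = 51.298 Mbps.

51.30 Mbps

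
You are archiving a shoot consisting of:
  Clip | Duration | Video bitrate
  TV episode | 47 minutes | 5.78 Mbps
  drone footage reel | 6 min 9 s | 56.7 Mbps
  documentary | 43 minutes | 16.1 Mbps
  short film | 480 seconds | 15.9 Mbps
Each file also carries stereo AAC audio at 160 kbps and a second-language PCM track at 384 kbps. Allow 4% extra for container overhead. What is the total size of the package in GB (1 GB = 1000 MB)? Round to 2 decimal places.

11.67 GB

Audio total: 160 + 384 = 544 kbps = 0.544 Mbps.
TV episode: 6.324 Mbps × 2820 s × 1.04 = 18547.0 Mb
drone footage reel: 57.244 Mbps × 369 s × 1.04 = 21968.0 Mb
documentary: 16.644 Mbps × 2580 s × 1.04 = 44659.2 Mb
short film: 16.444 Mbps × 480 s × 1.04 = 8208.8 Mb
Total: 93383.0 Mb = 11672.9 MB.
= 11.67 GB.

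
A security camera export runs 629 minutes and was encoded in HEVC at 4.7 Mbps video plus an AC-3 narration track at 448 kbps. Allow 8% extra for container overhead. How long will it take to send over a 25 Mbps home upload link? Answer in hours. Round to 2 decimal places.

2.33 hours

629 min = 37740 s
Audio: 448 kbps = 0.448 Mbps.
Total bitrate: 5.148 Mbps.
File: 5.148 Mbps × 37740 s = 194285.5 Mb.
With 8% container overhead: ×1.08. → 209828.4 Mb.
At 25 Mbps: 209828.4 / 25 = 8393.1 s ≈ 2.33 hours.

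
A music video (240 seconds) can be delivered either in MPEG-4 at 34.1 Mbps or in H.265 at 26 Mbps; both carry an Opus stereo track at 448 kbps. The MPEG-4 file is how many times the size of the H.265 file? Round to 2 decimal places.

Audio: 448 kbps = 0.448 Mbps.
MPEG-4: 34.548 Mbps × 240 s = 8291.5 Mb = 0.965 GiB.
H.265: 26.448 Mbps × 240 s = 6347.5 Mb = 0.739 GiB.
Ratio: 0.965 / 0.739 = 1.306.

1.31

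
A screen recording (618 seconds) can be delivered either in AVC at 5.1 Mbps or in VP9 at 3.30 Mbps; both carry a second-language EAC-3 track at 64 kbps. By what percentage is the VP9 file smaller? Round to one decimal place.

Audio: 64 kbps = 0.064 Mbps.
AVC: 5.164 Mbps × 618 s = 3191.4 Mb = 398.919 MB.
VP9: 3.364 Mbps × 618 s = 2079.0 Mb = 259.869 MB.
Reduction: (1 − 259.869/398.919) × 100 = 34.86%.

34.9%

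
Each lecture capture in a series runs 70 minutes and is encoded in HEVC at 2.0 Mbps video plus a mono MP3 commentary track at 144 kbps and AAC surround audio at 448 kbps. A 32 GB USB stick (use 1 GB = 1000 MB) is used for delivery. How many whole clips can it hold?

70 min = 4200 s
Audio total: 144 + 448 = 592 kbps = 0.592 Mbps.
Total bitrate: 2.592 Mbps.
Per item: 2.592 Mbps × 4200 s = 10,886 Mb = 1,361 MB.
Capacity: 32 GB = 256,000 Mb; 23.52 items → 23 complete.

23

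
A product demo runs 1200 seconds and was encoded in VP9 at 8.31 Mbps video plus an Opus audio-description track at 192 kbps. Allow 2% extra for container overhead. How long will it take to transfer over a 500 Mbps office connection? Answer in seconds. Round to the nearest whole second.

Audio: 192 kbps = 0.192 Mbps.
Total bitrate: 8.502 Mbps.
File: 8.502 Mbps × 1200 s = 10202.4 Mb.
With 2% container overhead: ×1.02. → 10406.4 Mb.
At 500 Mbps: 10406.4 / 500 = 20.8 s ≈ 20.8 seconds.

21 seconds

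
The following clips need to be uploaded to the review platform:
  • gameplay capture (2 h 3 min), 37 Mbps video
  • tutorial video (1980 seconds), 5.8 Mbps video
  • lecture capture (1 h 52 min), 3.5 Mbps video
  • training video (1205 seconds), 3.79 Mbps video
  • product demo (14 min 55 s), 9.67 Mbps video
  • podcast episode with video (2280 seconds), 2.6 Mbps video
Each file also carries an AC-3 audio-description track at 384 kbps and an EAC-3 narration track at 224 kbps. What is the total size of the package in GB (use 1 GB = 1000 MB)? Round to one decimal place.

Audio total: 384 + 224 = 608 kbps = 0.608 Mbps.
gameplay capture: 37.608 Mbps × 7380 s = 277547.0 Mb
tutorial video: 6.408 Mbps × 1980 s = 12687.8 Mb
lecture capture: 4.108 Mbps × 6720 s = 27605.8 Mb
training video: 4.398 Mbps × 1205 s = 5299.6 Mb
product demo: 10.278 Mbps × 895 s = 9198.8 Mb
podcast episode with video: 3.208 Mbps × 2280 s = 7314.2 Mb
Total: 339653.3 Mb = 42456.7 MB.
= 42.46 GB.

42.5 GB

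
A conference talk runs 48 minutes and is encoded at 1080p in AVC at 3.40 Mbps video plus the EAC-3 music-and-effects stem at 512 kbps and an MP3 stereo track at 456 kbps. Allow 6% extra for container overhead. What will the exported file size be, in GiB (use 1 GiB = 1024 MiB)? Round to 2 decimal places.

48 min = 2880 s
Audio total: 512 + 456 = 968 kbps = 0.968 Mbps.
Total bitrate: 3.40 + 0.968 = 4.368 Mbps.
Stream data: 4.368 Mbps × 2880 s = 12579.8 Mb.
With 6% container overhead: ×1.06.
13,335 Mb = 1,666,828,800 bytes ÷ 1,073,741,824 = 1.552 GiB.

1.55 GiB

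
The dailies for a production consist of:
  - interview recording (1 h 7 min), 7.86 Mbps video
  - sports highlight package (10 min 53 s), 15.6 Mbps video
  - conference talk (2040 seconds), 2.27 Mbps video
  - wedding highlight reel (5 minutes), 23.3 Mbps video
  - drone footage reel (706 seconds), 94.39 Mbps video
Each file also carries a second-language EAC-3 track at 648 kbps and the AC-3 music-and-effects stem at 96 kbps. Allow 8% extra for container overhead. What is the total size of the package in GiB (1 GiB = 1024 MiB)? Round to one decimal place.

Audio total: 648 + 96 = 744 kbps = 0.744 Mbps.
interview recording: 8.604 Mbps × 4020 s × 1.08 = 37355.1 Mb
sports highlight package: 16.344 Mbps × 653 s × 1.08 = 11526.4 Mb
conference talk: 3.014 Mbps × 2040 s × 1.08 = 6640.4 Mb
wedding highlight reel: 24.044 Mbps × 300 s × 1.08 = 7790.3 Mb
drone footage reel: 95.134 Mbps × 706 s × 1.08 = 72537.8 Mb
Total: 135850.0 Mb = 16981.3 MB.
= 15.82 GiB.

15.8 GiB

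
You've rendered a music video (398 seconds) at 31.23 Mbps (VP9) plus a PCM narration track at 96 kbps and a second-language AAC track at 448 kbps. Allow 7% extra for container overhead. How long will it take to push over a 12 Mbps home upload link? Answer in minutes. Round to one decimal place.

18.8 minutes

Audio total: 96 + 448 = 544 kbps = 0.544 Mbps.
Total bitrate: 31.774 Mbps.
File: 31.774 Mbps × 398 s = 12646.1 Mb.
With 7% container overhead: ×1.07. → 13531.3 Mb.
At 12 Mbps: 13531.3 / 12 = 1127.6 s ≈ 18.8 minutes.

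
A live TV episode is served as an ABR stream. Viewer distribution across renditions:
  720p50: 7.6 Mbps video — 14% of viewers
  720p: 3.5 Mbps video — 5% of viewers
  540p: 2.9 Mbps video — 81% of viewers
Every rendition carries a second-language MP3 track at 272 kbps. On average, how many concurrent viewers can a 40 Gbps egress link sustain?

Audio: 272 kbps = 0.272 Mbps.
Average per-viewer bitrate: 0.14×7.872 + 0.05×3.772 + 0.81×3.172 = 3.860 Mbps.
40 Gbps = 40,000 Mbps; 40,000 / 3.860 = 10362.69 → 10362.

10362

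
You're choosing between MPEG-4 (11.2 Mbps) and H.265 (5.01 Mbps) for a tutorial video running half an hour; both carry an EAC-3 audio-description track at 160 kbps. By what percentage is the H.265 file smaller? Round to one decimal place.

54.5%

30 min = 1800 s
Audio: 160 kbps = 0.160 Mbps.
MPEG-4: 11.360 Mbps × 1800 s = 20448.0 Mb = 2.556 GB.
H.265: 5.170 Mbps × 1800 s = 9306.0 Mb = 1.163 GB.
Reduction: (1 − 1.163/2.556) × 100 = 54.49%.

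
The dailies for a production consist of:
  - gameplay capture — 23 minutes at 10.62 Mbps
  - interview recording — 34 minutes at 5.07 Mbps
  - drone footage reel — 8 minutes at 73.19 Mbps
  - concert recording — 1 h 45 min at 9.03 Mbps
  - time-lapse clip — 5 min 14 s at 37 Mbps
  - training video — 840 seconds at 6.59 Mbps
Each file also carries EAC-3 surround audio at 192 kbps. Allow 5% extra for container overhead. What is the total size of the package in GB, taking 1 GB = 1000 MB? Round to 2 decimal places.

17.90 GB

Audio: 192 kbps = 0.192 Mbps.
gameplay capture: 10.812 Mbps × 1380 s × 1.05 = 15666.6 Mb
interview recording: 5.262 Mbps × 2040 s × 1.05 = 11271.2 Mb
drone footage reel: 73.382 Mbps × 480 s × 1.05 = 36984.5 Mb
concert recording: 9.222 Mbps × 6300 s × 1.05 = 61003.5 Mb
time-lapse clip: 37.192 Mbps × 314 s × 1.05 = 12262.2 Mb
training video: 6.782 Mbps × 840 s × 1.05 = 5981.7 Mb
Total: 143169.8 Mb = 17896.2 MB.
= 17.90 GB.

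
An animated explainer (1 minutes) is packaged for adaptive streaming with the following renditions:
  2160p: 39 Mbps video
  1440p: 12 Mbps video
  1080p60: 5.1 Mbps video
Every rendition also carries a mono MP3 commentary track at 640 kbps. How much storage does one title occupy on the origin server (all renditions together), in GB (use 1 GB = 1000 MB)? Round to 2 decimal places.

Audio: 640 kbps = 0.640 Mbps.
Sum of rendition bitrates: (39+0.640) + (12+0.640) + (5.1+0.640) = 58.020 Mbps.
× 60 s = 3,481 Mb = 435.1 MB = 0.4351 GB.

0.44 GB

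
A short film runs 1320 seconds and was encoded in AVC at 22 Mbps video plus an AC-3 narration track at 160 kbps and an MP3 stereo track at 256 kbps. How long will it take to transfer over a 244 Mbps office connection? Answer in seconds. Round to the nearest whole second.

Audio total: 160 + 256 = 416 kbps = 0.416 Mbps.
Total bitrate: 22.416 Mbps.
File: 22.416 Mbps × 1320 s = 29589.1 Mb.
At 244 Mbps: 29589.1 / 244 = 121.3 s ≈ 121 seconds.

121 seconds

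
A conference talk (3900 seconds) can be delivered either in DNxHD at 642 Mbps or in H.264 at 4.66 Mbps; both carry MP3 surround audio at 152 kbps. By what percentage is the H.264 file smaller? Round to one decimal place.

Audio: 152 kbps = 0.152 Mbps.
DNxHD: 642.152 Mbps × 3900 s = 2504392.8 Mb = 313.049 GB.
H.264: 4.812 Mbps × 3900 s = 18766.8 Mb = 2.346 GB.
Reduction: (1 − 2.346/313.049) × 100 = 99.25%.

99.3%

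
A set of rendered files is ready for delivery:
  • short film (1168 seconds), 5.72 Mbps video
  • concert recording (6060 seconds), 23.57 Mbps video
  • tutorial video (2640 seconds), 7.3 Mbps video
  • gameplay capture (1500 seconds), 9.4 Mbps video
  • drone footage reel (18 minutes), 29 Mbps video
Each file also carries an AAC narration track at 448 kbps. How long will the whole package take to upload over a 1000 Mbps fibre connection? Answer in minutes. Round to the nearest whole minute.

Audio: 448 kbps = 0.448 Mbps.
short film: 6.168 Mbps × 1168 s = 7204.2 Mb
concert recording: 24.018 Mbps × 6060 s = 145549.1 Mb
tutorial video: 7.748 Mbps × 2640 s = 20454.7 Mb
gameplay capture: 9.848 Mbps × 1500 s = 14772.0 Mb
drone footage reel: 29.448 Mbps × 1080 s = 31803.8 Mb
Total: 219783.9 Mb = 27473.0 MB.
At 1000 Mbps: 219783.9 / 1000 = 220 s ≈ 3.66 minutes.

4 minutes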